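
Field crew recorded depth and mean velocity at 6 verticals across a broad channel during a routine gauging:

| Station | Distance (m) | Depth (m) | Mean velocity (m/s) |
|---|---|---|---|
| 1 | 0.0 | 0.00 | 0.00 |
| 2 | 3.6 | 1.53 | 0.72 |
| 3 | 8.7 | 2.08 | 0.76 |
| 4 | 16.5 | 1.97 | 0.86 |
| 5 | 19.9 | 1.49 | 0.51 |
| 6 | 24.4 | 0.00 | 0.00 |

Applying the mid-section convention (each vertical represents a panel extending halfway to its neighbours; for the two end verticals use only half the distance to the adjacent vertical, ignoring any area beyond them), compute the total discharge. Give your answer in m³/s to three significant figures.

27.5 m³/s

w_2 = (8.7 − 0.0)/2 = 4.35 m; q_2 = 0.72 × 1.53 × 4.35 = 4.792 m³/s
w_3 = (16.5 − 3.6)/2 = 6.45 m; q_3 = 0.76 × 2.08 × 6.45 = 10.20 m³/s
w_4 = (19.9 − 8.7)/2 = 5.6 m; q_4 = 0.86 × 1.97 × 5.6 = 9.488 m³/s
w_5 = (24.4 − 16.5)/2 = 3.95 m; q_5 = 0.51 × 1.49 × 3.95 = 3.002 m³/s
Stations 1, 6 contribute zero (depth or velocity is 0).
Q = Σ qᵢ = 27.48 m³/s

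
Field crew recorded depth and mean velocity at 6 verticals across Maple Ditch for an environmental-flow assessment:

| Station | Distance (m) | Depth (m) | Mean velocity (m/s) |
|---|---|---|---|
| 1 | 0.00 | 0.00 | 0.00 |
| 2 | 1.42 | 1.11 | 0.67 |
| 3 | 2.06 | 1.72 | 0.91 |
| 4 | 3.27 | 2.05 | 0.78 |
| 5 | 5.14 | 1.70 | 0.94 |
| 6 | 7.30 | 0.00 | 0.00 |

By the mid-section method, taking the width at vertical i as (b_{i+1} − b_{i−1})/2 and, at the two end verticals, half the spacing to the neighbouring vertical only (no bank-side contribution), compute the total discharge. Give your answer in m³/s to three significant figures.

w_2 = (2.06 − 0.00)/2 = 1.03 m; q_2 = 0.67 × 1.11 × 1.03 = 0.7660 m³/s
w_3 = (3.27 − 1.42)/2 = 0.925 m; q_3 = 0.91 × 1.72 × 0.925 = 1.448 m³/s
w_4 = (5.14 − 2.06)/2 = 1.54 m; q_4 = 0.78 × 2.05 × 1.54 = 2.462 m³/s
w_5 = (7.30 − 3.27)/2 = 2.015 m; q_5 = 0.94 × 1.70 × 2.015 = 3.220 m³/s
Stations 1, 6 contribute zero (depth or velocity is 0).
Q = Σ qᵢ = 7.896 m³/s

7.90 m³/s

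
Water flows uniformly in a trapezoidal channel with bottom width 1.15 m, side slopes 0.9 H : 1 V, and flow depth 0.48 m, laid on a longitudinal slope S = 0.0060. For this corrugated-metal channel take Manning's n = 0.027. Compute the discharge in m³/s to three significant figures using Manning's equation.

1.00 m³/s

A = (b + z·y)·y = (1.15 + 0.9×0.48)×0.48 = 0.7594 m²
P = b + 2y√(1+z²) = 1.15 + 2×0.48×√(1+0.9²) = 2.442 m
R = A/P = 0.7594/2.442 = 0.3110 m
Q = (1/n)·A·R^(2/3)·S^(1/2) = (1/0.027) × 0.7594 × 0.3110^(2/3) × 0.0060^(1/2) = 1.000 m³/s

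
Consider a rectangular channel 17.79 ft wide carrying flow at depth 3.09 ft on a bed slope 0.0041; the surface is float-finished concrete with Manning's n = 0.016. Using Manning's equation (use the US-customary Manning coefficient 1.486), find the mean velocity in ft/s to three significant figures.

A = b·y = 17.79 × 3.09 = 54.97 ft²
P = b + 2y = 17.79 + 2×3.09 = 23.97 ft
R = A/P = 54.97/23.97 = 2.293 ft
Q = (1.486/n)·A·R^(2/3)·S^(1/2) = (1.486/0.016) × 54.97 × 2.293^(2/3) × 0.0041^(1/2) = 568.5 ft³/s
V = Q/A = 568.5/54.97 = 10.34 ft/s

10.3 ft/s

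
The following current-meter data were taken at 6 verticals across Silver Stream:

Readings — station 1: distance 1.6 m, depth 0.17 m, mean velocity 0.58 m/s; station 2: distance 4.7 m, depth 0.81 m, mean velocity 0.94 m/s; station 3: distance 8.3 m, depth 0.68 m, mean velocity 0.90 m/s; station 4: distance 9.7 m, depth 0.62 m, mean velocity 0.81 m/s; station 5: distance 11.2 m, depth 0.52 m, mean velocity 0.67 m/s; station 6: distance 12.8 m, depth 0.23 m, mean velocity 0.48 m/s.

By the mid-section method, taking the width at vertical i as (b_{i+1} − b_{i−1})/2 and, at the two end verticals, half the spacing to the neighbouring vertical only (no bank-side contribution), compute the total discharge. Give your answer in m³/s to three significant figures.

w_1 = (4.7 − 1.6)/2 = 1.55 m; q_1 = 0.58 × 0.17 × 1.55 = 0.1528 m³/s
w_2 = (8.3 − 1.6)/2 = 3.35 m; q_2 = 0.94 × 0.81 × 3.35 = 2.551 m³/s
w_3 = (9.7 − 4.7)/2 = 2.5 m; q_3 = 0.90 × 0.68 × 2.5 = 1.530 m³/s
w_4 = (11.2 − 8.3)/2 = 1.45 m; q_4 = 0.81 × 0.62 × 1.45 = 0.7282 m³/s
w_5 = (12.8 − 9.7)/2 = 1.55 m; q_5 = 0.67 × 0.52 × 1.55 = 0.5400 m³/s
w_6 = (12.8 − 11.2)/2 = 0.8 m; q_6 = 0.48 × 0.23 × 0.8 = 0.08832 m³/s
Q = Σ qᵢ = 5.590 m³/s

5.59 m³/s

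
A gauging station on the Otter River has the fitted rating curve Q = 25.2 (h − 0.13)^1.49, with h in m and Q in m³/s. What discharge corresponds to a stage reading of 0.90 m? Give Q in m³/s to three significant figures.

17.1 m³/s

Q = 25.2 × (0.90 − 0.13)^1.49 = 25.2 × 0.77^1.49 = 17.07 m³/s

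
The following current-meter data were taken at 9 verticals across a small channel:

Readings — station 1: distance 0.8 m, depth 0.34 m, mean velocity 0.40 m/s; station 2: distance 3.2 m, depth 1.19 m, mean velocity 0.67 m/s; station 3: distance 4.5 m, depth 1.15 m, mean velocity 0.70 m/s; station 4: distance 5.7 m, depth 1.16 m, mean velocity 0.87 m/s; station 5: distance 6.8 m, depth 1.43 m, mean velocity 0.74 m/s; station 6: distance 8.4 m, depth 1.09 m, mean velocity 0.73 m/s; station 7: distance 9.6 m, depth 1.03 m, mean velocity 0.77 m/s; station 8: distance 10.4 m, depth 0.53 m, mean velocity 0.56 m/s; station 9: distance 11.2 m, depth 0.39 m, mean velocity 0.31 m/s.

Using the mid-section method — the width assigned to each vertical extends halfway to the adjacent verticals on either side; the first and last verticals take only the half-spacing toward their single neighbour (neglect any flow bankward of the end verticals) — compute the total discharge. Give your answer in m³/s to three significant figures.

w_1 = (3.2 − 0.8)/2 = 1.2 m; q_1 = 0.40 × 0.34 × 1.2 = 0.1632 m³/s
w_2 = (4.5 − 0.8)/2 = 1.85 m; q_2 = 0.67 × 1.19 × 1.85 = 1.475 m³/s
w_3 = (5.7 − 3.2)/2 = 1.25 m; q_3 = 0.70 × 1.15 × 1.25 = 1.006 m³/s
w_4 = (6.8 − 4.5)/2 = 1.15 m; q_4 = 0.87 × 1.16 × 1.15 = 1.161 m³/s
w_5 = (8.4 − 5.7)/2 = 1.35 m; q_5 = 0.74 × 1.43 × 1.35 = 1.429 m³/s
w_6 = (9.6 − 6.8)/2 = 1.4 m; q_6 = 0.73 × 1.09 × 1.4 = 1.114 m³/s
w_7 = (10.4 − 8.4)/2 = 1 m; q_7 = 0.77 × 1.03 × 1 = 0.7931 m³/s
w_8 = (11.2 − 9.6)/2 = 0.8 m; q_8 = 0.56 × 0.53 × 0.8 = 0.2374 m³/s
w_9 = (11.2 − 10.4)/2 = 0.4 m; q_9 = 0.31 × 0.39 × 0.4 = 0.04836 m³/s
Q = Σ qᵢ = 7.426 m³/s

7.43 m³/s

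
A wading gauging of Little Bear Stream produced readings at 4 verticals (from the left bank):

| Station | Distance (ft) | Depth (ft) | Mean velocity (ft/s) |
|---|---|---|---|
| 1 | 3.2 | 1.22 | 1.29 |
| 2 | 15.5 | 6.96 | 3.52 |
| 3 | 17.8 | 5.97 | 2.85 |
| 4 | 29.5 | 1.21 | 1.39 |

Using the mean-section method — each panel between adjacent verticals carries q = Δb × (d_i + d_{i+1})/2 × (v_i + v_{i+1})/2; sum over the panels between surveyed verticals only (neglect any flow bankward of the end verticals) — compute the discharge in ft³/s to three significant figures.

257 ft³/s

Panel 1-2: Δb = 12.3 ft, d̄ = (1.22+6.96)/2 = 4.09, v̄ = (1.29+3.52)/2 = 2.405 → q = 12.3×4.09×2.405 = 121.0 ft³/s
Panel 2-3: Δb = 2.3 ft, d̄ = (6.96+5.97)/2 = 6.465, v̄ = (3.52+2.85)/2 = 3.185 → q = 2.3×6.465×3.185 = 47.36 ft³/s
Panel 3-4: Δb = 11.7 ft, d̄ = (5.97+1.21)/2 = 3.59, v̄ = (2.85+1.39)/2 = 2.12 → q = 11.7×3.59×2.12 = 89.05 ft³/s
Q = Σ q = 257.4 ft³/s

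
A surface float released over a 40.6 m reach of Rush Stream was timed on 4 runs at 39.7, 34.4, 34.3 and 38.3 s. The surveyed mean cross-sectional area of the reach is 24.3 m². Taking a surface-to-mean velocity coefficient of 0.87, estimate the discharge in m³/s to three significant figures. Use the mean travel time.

t̄ = (39.7 + 34.4 + 34.3 + 38.3) / 4 = 36.675 s
v_surface = L / t̄ = 40.6 / 36.675 = 1.107 m/s
v_mean = 0.87 × 1.107 = 0.9631 m/s
Q = A × v_mean = 24.3 × 0.9631 = 23.40 m³/s

23.4 m³/s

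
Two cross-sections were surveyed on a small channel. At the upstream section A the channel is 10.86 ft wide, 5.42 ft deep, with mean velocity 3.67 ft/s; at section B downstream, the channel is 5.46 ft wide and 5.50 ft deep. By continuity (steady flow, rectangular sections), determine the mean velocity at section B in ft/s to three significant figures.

Q = A₁V₁ = (10.86×5.42) × 3.67 = 216.0 ft³/s
A₂ = 5.46 × 5.50 = 30.03 ft²
V₂ = Q/A₂ = 216.0/30.03 = 7.193 ft/s

7.19 ft/s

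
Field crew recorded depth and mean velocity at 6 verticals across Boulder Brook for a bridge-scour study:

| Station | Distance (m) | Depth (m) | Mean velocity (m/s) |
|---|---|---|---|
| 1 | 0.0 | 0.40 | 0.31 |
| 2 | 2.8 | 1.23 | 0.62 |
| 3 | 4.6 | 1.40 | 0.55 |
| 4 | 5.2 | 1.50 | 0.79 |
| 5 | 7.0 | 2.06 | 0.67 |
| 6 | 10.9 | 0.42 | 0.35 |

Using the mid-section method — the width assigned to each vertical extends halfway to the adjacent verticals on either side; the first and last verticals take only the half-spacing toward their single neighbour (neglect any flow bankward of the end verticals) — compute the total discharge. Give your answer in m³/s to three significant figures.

8.49 m³/s

w_1 = (2.8 − 0.0)/2 = 1.4 m; q_1 = 0.31 × 0.40 × 1.4 = 0.1736 m³/s
w_2 = (4.6 − 0.0)/2 = 2.3 m; q_2 = 0.62 × 1.23 × 2.3 = 1.754 m³/s
w_3 = (5.2 − 2.8)/2 = 1.2 m; q_3 = 0.55 × 1.40 × 1.2 = 0.9240 m³/s
w_4 = (7.0 − 4.6)/2 = 1.2 m; q_4 = 0.79 × 1.50 × 1.2 = 1.422 m³/s
w_5 = (10.9 − 5.2)/2 = 2.85 m; q_5 = 0.67 × 2.06 × 2.85 = 3.934 m³/s
w_6 = (10.9 − 7.0)/2 = 1.95 m; q_6 = 0.35 × 0.42 × 1.95 = 0.2867 m³/s
Q = Σ qᵢ = 8.494 m³/s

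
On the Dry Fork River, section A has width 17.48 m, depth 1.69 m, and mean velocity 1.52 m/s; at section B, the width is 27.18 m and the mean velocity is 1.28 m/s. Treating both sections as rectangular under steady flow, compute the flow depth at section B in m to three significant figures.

1.29 m

Q = A₁V₁ = (17.48×1.69) × 1.52 = 44.90 m³/s
d₂ = Q/(b₂ V₂) = 44.90/(27.18×1.28) = 1.291 m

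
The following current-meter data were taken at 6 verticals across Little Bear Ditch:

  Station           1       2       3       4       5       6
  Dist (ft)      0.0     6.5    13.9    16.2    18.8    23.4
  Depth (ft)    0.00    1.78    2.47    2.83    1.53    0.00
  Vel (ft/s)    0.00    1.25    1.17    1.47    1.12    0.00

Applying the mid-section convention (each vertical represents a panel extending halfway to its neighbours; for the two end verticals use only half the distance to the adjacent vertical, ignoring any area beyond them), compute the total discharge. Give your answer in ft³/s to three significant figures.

45.8 ft³/s

w_2 = (13.9 − 0.0)/2 = 6.95 ft; q_2 = 1.25 × 1.78 × 6.95 = 15.46 ft³/s
w_3 = (16.2 − 6.5)/2 = 4.85 ft; q_3 = 1.17 × 2.47 × 4.85 = 14.02 ft³/s
w_4 = (18.8 − 13.9)/2 = 2.45 ft; q_4 = 1.47 × 2.83 × 2.45 = 10.19 ft³/s
w_5 = (23.4 − 16.2)/2 = 3.6 ft; q_5 = 1.12 × 1.53 × 3.6 = 6.169 ft³/s
Stations 1, 6 contribute zero (depth or velocity is 0).
Q = Σ qᵢ = 45.84 ft³/s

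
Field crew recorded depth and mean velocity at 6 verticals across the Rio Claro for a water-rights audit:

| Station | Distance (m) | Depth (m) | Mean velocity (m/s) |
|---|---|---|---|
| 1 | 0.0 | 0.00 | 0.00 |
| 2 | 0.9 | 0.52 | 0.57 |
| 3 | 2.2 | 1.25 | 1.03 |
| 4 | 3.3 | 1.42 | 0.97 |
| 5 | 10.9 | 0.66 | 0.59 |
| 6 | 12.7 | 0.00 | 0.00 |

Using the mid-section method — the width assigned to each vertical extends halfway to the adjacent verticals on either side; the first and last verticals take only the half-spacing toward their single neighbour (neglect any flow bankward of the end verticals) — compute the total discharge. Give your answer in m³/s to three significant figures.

w_2 = (2.2 − 0.0)/2 = 1.1 m; q_2 = 0.57 × 0.52 × 1.1 = 0.3260 m³/s
w_3 = (3.3 − 0.9)/2 = 1.2 m; q_3 = 1.03 × 1.25 × 1.2 = 1.545 m³/s
w_4 = (10.9 − 2.2)/2 = 4.35 m; q_4 = 0.97 × 1.42 × 4.35 = 5.992 m³/s
w_5 = (12.7 − 3.3)/2 = 4.7 m; q_5 = 0.59 × 0.66 × 4.7 = 1.830 m³/s
Stations 1, 6 contribute zero (depth or velocity is 0).
Q = Σ qᵢ = 9.693 m³/s

9.69 m³/s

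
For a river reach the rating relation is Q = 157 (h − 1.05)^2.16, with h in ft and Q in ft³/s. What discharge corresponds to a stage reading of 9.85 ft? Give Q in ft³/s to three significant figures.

Q = 157 × (9.85 − 1.05)^2.16 = 157 × 8.8^2.16 = 17220 ft³/s

17200 ft³/s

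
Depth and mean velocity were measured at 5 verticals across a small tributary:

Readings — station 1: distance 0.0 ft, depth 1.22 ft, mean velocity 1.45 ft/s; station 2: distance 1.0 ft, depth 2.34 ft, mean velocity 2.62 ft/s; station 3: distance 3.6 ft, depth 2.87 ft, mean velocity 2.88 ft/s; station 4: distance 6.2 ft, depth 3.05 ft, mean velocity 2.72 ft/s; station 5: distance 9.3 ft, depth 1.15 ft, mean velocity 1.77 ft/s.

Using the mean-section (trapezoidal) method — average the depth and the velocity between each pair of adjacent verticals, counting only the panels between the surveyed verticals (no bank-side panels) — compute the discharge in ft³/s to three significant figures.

Panel 1-2: Δb = 1 ft, d̄ = (1.22+2.34)/2 = 1.78, v̄ = (1.45+2.62)/2 = 2.035 → q = 1×1.78×2.035 = 3.622 ft³/s
Panel 2-3: Δb = 2.6 ft, d̄ = (2.34+2.87)/2 = 2.605, v̄ = (2.62+2.88)/2 = 2.75 → q = 2.6×2.605×2.75 = 18.63 ft³/s
Panel 3-4: Δb = 2.6 ft, d̄ = (2.87+3.05)/2 = 2.96, v̄ = (2.88+2.72)/2 = 2.8 → q = 2.6×2.96×2.8 = 21.55 ft³/s
Panel 4-5: Δb = 3.1 ft, d̄ = (3.05+1.15)/2 = 2.1, v̄ = (2.72+1.77)/2 = 2.245 → q = 3.1×2.1×2.245 = 14.61 ft³/s
Q = Σ q = 58.41 ft³/s

58.4 ft³/s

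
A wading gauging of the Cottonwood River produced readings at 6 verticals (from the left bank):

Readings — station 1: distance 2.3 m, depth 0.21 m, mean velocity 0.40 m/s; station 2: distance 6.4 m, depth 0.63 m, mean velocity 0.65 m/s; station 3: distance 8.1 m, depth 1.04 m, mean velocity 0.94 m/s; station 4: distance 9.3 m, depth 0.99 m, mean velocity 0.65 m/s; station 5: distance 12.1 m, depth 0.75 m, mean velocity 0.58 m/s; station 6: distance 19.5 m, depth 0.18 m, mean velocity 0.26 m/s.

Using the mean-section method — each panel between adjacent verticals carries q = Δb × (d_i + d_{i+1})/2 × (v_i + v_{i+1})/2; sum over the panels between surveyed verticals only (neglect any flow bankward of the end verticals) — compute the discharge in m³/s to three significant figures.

Panel 1-2: Δb = 4.1 m, d̄ = (0.21+0.63)/2 = 0.42, v̄ = (0.40+0.65)/2 = 0.525 → q = 4.1×0.42×0.525 = 0.9041 m³/s
Panel 2-3: Δb = 1.7 m, d̄ = (0.63+1.04)/2 = 0.835, v̄ = (0.65+0.94)/2 = 0.795 → q = 1.7×0.835×0.795 = 1.129 m³/s
Panel 3-4: Δb = 1.2 m, d̄ = (1.04+0.99)/2 = 1.015, v̄ = (0.94+0.65)/2 = 0.795 → q = 1.2×1.015×0.795 = 0.9683 m³/s
Panel 4-5: Δb = 2.8 m, d̄ = (0.99+0.75)/2 = 0.87, v̄ = (0.65+0.58)/2 = 0.615 → q = 2.8×0.87×0.615 = 1.498 m³/s
Panel 5-6: Δb = 7.4 m, d̄ = (0.75+0.18)/2 = 0.465, v̄ = (0.58+0.26)/2 = 0.42 → q = 7.4×0.465×0.42 = 1.445 m³/s
Q = Σ q = 5.944 m³/s

5.94 m³/s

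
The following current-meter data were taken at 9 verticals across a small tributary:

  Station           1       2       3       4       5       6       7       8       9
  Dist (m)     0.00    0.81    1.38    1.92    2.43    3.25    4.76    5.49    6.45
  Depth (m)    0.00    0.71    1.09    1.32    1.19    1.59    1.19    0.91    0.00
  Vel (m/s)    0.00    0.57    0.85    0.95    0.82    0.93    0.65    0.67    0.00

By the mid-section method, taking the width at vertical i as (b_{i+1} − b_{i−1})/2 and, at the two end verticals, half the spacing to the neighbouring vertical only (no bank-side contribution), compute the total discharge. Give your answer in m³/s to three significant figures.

w_2 = (1.38 − 0.00)/2 = 0.69 m; q_2 = 0.57 × 0.71 × 0.69 = 0.2792 m³/s
w_3 = (1.92 − 0.81)/2 = 0.555 m; q_3 = 0.85 × 1.09 × 0.555 = 0.5142 m³/s
w_4 = (2.43 − 1.38)/2 = 0.525 m; q_4 = 0.95 × 1.32 × 0.525 = 0.6584 m³/s
w_5 = (3.25 − 1.92)/2 = 0.665 m; q_5 = 0.82 × 1.19 × 0.665 = 0.6489 m³/s
w_6 = (4.76 − 2.43)/2 = 1.165 m; q_6 = 0.93 × 1.59 × 1.165 = 1.723 m³/s
w_7 = (5.49 − 3.25)/2 = 1.12 m; q_7 = 0.65 × 1.19 × 1.12 = 0.8663 m³/s
w_8 = (6.45 − 4.76)/2 = 0.845 m; q_8 = 0.67 × 0.91 × 0.845 = 0.5152 m³/s
Stations 1, 9 contribute zero (depth or velocity is 0).
Q = Σ qᵢ = 5.205 m³/s

5.20 m³/s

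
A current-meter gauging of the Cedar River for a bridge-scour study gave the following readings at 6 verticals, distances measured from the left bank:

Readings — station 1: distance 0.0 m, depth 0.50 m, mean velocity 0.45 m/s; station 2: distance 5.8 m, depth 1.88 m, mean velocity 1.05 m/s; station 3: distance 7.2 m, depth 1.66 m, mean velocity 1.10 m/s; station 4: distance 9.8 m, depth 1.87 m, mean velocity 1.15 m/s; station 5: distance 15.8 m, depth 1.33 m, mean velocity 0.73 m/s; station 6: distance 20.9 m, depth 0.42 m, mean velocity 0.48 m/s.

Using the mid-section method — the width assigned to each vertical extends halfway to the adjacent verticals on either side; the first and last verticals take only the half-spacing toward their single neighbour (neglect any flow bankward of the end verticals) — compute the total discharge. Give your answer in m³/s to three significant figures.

26.6 m³/s

w_1 = (5.8 − 0.0)/2 = 2.9 m; q_1 = 0.45 × 0.50 × 2.9 = 0.6525 m³/s
w_2 = (7.2 − 0.0)/2 = 3.6 m; q_2 = 1.05 × 1.88 × 3.6 = 7.106 m³/s
w_3 = (9.8 − 5.8)/2 = 2 m; q_3 = 1.10 × 1.66 × 2 = 3.652 m³/s
w_4 = (15.8 − 7.2)/2 = 4.3 m; q_4 = 1.15 × 1.87 × 4.3 = 9.247 m³/s
w_5 = (20.9 − 9.8)/2 = 5.55 m; q_5 = 0.73 × 1.33 × 5.55 = 5.388 m³/s
w_6 = (20.9 − 15.8)/2 = 2.55 m; q_6 = 0.48 × 0.42 × 2.55 = 0.5141 m³/s
Q = Σ qᵢ = 26.56 m³/s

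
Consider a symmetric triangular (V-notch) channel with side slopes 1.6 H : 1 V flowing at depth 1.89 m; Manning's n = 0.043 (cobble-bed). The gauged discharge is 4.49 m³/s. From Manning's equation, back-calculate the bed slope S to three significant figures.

A = z·y² = 1.6×1.89² = 5.715 m²
P = 2y√(1+z²) = 2×1.89×√(1+1.6²) = 7.132 m
R = A/P = 5.715/7.132 = 0.8014 m
S = (Q·n / (1·A·R^(2/3)))² = (4.49×0.043 / (1×5.715×0.8627))² = 0.001533

0.00153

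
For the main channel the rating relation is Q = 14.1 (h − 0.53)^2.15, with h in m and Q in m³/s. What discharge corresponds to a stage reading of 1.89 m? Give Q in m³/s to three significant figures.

27.3 m³/s

Q = 14.1 × (1.89 − 0.53)^2.15 = 14.1 × 1.36^2.15 = 27.31 m³/s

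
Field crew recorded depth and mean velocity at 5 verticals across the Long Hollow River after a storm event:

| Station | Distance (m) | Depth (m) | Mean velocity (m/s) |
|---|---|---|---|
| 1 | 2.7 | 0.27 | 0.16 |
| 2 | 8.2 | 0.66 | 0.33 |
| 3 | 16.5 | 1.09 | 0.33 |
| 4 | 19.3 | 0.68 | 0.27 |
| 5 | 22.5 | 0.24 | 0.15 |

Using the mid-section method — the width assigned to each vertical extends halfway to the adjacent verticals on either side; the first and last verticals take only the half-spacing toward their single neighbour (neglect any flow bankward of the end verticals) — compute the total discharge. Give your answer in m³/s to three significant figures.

4.23 m³/s

w_1 = (8.2 − 2.7)/2 = 2.75 m; q_1 = 0.16 × 0.27 × 2.75 = 0.1188 m³/s
w_2 = (16.5 − 2.7)/2 = 6.9 m; q_2 = 0.33 × 0.66 × 6.9 = 1.503 m³/s
w_3 = (19.3 − 8.2)/2 = 5.55 m; q_3 = 0.33 × 1.09 × 5.55 = 1.996 m³/s
w_4 = (22.5 − 16.5)/2 = 3 m; q_4 = 0.27 × 0.68 × 3 = 0.5508 m³/s
w_5 = (22.5 − 19.3)/2 = 1.6 m; q_5 = 0.15 × 0.24 × 1.6 = 0.05760 m³/s
Q = Σ qᵢ = 4.226 m³/s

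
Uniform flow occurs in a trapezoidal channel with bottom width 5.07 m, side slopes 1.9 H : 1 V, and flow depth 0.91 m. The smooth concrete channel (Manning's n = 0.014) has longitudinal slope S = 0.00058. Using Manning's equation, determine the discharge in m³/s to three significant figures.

A = (b + z·y)·y = (5.07 + 1.9×0.91)×0.91 = 6.187 m²
P = b + 2y√(1+z²) = 5.07 + 2×0.91×√(1+1.9²) = 8.978 m
R = A/P = 6.187/8.978 = 0.6892 m
Q = (1/n)·A·R^(2/3)·S^(1/2) = (1/0.014) × 6.187 × 0.6892^(2/3) × 0.00058^(1/2) = 8.304 m³/s

8.30 m³/s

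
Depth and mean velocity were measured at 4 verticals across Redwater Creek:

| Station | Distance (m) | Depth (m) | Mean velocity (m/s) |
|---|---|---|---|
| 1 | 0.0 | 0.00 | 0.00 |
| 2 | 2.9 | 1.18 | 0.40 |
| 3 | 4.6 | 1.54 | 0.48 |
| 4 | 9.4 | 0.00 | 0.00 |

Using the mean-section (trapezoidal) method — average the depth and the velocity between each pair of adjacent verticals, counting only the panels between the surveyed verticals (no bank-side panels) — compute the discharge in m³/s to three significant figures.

2.25 m³/s

Panel 1-2: Δb = 2.9 m, d̄ = (0.00+1.18)/2 = 0.59, v̄ = (0.00+0.40)/2 = 0.2 → q = 2.9×0.59×0.2 = 0.3422 m³/s
Panel 2-3: Δb = 1.7 m, d̄ = (1.18+1.54)/2 = 1.36, v̄ = (0.40+0.48)/2 = 0.44 → q = 1.7×1.36×0.44 = 1.017 m³/s
Panel 3-4: Δb = 4.8 m, d̄ = (1.54+0.00)/2 = 0.77, v̄ = (0.48+0.00)/2 = 0.24 → q = 4.8×0.77×0.24 = 0.8870 m³/s
Q = Σ q = 2.247 m³/s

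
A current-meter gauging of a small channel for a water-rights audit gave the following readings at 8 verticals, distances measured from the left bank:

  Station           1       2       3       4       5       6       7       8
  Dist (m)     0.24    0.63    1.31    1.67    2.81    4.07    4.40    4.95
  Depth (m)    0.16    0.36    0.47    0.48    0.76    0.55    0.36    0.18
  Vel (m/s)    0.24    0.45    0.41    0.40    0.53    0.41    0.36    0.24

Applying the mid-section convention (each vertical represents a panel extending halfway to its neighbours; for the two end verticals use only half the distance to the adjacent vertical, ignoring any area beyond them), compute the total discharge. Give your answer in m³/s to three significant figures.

w_1 = (0.63 − 0.24)/2 = 0.195 m; q_1 = 0.24 × 0.16 × 0.195 = 0.007488 m³/s
w_2 = (1.31 − 0.24)/2 = 0.535 m; q_2 = 0.45 × 0.36 × 0.535 = 0.08667 m³/s
w_3 = (1.67 − 0.63)/2 = 0.52 m; q_3 = 0.41 × 0.47 × 0.52 = 0.1002 m³/s
w_4 = (2.81 − 1.31)/2 = 0.75 m; q_4 = 0.40 × 0.48 × 0.75 = 0.1440 m³/s
w_5 = (4.07 − 1.67)/2 = 1.2 m; q_5 = 0.53 × 0.76 × 1.2 = 0.4834 m³/s
w_6 = (4.40 − 2.81)/2 = 0.795 m; q_6 = 0.41 × 0.55 × 0.795 = 0.1793 m³/s
w_7 = (4.95 − 4.07)/2 = 0.44 m; q_7 = 0.36 × 0.36 × 0.44 = 0.05702 m³/s
w_8 = (4.95 − 4.40)/2 = 0.275 m; q_8 = 0.24 × 0.18 × 0.275 = 0.01188 m³/s
Q = Σ qᵢ = 1.070 m³/s

1.07 m³/s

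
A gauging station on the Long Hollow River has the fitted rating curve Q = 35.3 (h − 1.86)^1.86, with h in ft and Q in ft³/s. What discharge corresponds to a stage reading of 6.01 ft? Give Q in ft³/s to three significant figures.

498 ft³/s

Q = 35.3 × (6.01 − 1.86)^1.86 = 35.3 × 4.15^1.86 = 498.1 ft³/s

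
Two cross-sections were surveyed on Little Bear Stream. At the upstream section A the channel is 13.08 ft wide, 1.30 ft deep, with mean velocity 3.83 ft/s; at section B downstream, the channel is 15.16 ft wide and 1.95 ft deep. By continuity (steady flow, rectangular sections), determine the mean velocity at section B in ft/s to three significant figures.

2.20 ft/s

Q = A₁V₁ = (13.08×1.30) × 3.83 = 65.13 ft³/s
A₂ = 15.16 × 1.95 = 29.56 ft²
V₂ = Q/A₂ = 65.13/29.56 = 2.203 ft/s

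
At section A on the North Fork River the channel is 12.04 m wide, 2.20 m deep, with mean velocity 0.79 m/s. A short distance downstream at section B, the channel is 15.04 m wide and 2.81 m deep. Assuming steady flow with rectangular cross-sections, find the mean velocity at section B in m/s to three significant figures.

0.495 m/s

Q = A₁V₁ = (12.04×2.20) × 0.79 = 20.93 m³/s
A₂ = 15.04 × 2.81 = 42.26 m²
V₂ = Q/A₂ = 20.93/42.26 = 0.4951 m/s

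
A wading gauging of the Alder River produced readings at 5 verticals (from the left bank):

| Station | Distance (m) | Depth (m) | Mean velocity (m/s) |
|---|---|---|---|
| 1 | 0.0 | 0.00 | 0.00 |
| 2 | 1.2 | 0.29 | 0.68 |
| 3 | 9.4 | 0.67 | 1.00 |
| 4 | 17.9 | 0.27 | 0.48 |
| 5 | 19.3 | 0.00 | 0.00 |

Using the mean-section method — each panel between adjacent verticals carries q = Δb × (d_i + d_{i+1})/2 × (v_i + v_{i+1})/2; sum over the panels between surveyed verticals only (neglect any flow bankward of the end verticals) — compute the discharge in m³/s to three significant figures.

6.37 m³/s

Panel 1-2: Δb = 1.2 m, d̄ = (0.00+0.29)/2 = 0.145, v̄ = (0.00+0.68)/2 = 0.34 → q = 1.2×0.145×0.34 = 0.05916 m³/s
Panel 2-3: Δb = 8.2 m, d̄ = (0.29+0.67)/2 = 0.48, v̄ = (0.68+1.00)/2 = 0.84 → q = 8.2×0.48×0.84 = 3.306 m³/s
Panel 3-4: Δb = 8.5 m, d̄ = (0.67+0.27)/2 = 0.47, v̄ = (1.00+0.48)/2 = 0.74 → q = 8.5×0.47×0.74 = 2.956 m³/s
Panel 4-5: Δb = 1.4 m, d̄ = (0.27+0.00)/2 = 0.135, v̄ = (0.48+0.00)/2 = 0.24 → q = 1.4×0.135×0.24 = 0.04536 m³/s
Q = Σ q = 6.367 m³/s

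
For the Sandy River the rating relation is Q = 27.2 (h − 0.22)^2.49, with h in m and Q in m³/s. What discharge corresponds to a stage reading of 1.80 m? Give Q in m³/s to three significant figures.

85.0 m³/s

Q = 27.2 × (1.80 − 0.22)^2.49 = 27.2 × 1.58^2.49 = 84.96 m³/s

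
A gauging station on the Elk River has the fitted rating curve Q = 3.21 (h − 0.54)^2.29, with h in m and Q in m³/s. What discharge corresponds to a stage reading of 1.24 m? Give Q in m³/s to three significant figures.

1.42 m³/s

Q = 3.21 × (1.24 − 0.54)^2.29 = 3.21 × 0.7^2.29 = 1.418 m³/s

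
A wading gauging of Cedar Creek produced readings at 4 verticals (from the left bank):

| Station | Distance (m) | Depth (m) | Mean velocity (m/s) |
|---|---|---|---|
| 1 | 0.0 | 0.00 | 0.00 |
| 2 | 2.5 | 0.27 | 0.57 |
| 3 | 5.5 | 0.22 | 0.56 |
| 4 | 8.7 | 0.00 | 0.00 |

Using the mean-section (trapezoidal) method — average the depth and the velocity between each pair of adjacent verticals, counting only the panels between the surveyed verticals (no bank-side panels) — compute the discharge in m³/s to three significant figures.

Panel 1-2: Δb = 2.5 m, d̄ = (0.00+0.27)/2 = 0.135, v̄ = (0.00+0.57)/2 = 0.285 → q = 2.5×0.135×0.285 = 0.09619 m³/s
Panel 2-3: Δb = 3 m, d̄ = (0.27+0.22)/2 = 0.245, v̄ = (0.57+0.56)/2 = 0.565 → q = 3×0.245×0.565 = 0.4153 m³/s
Panel 3-4: Δb = 3.2 m, d̄ = (0.22+0.00)/2 = 0.11, v̄ = (0.56+0.00)/2 = 0.28 → q = 3.2×0.11×0.28 = 0.09856 m³/s
Q = Σ q = 0.6100 m³/s

0.610 m³/s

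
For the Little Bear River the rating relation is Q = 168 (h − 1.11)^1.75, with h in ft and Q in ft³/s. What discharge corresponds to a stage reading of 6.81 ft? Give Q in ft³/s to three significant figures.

3530 ft³/s

Q = 168 × (6.81 − 1.11)^1.75 = 168 × 5.7^1.75 = 3533 ft³/s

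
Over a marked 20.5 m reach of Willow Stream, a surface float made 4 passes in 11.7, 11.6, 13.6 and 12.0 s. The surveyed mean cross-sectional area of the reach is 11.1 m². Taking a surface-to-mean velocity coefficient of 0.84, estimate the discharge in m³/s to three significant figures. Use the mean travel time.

15.6 m³/s

t̄ = (11.7 + 11.6 + 13.6 + 12.0) / 4 = 12.225 s
v_surface = L / t̄ = 20.5 / 12.225 = 1.677 m/s
v_mean = 0.84 × 1.677 = 1.409 m/s
Q = A × v_mean = 11.1 × 1.409 = 15.64 m³/s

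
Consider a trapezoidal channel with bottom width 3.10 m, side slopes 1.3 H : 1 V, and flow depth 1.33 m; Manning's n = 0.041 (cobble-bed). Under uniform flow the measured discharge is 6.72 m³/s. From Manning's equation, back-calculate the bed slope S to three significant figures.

0.00225

A = (b + z·y)·y = (3.10 + 1.3×1.33)×1.33 = 6.423 m²
P = b + 2y√(1+z²) = 3.10 + 2×1.33×√(1+1.3²) = 7.463 m
R = A/P = 6.423/7.463 = 0.8606 m
S = (Q·n / (1·A·R^(2/3)))² = (6.72×0.041 / (1×6.423×0.9048))² = 0.002248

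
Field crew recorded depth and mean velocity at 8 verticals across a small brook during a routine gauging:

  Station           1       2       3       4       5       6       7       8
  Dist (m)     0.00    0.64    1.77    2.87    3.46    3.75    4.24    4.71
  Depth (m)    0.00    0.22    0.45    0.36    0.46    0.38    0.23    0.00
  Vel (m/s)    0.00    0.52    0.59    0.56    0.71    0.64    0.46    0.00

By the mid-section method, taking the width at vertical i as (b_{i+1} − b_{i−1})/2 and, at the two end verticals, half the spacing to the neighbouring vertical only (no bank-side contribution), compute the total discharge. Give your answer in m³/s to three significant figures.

w_2 = (1.77 − 0.00)/2 = 0.885 m; q_2 = 0.52 × 0.22 × 0.885 = 0.1012 m³/s
w_3 = (2.87 − 0.64)/2 = 1.115 m; q_3 = 0.59 × 0.45 × 1.115 = 0.2960 m³/s
w_4 = (3.46 − 1.77)/2 = 0.845 m; q_4 = 0.56 × 0.36 × 0.845 = 0.1704 m³/s
w_5 = (3.75 − 2.87)/2 = 0.44 m; q_5 = 0.71 × 0.46 × 0.44 = 0.1437 m³/s
w_6 = (4.24 − 3.46)/2 = 0.39 m; q_6 = 0.64 × 0.38 × 0.39 = 0.09485 m³/s
w_7 = (4.71 − 3.75)/2 = 0.48 m; q_7 = 0.46 × 0.23 × 0.48 = 0.05078 m³/s
Stations 1, 8 contribute zero (depth or velocity is 0).
Q = Σ qᵢ = 0.8570 m³/s

0.857 m³/s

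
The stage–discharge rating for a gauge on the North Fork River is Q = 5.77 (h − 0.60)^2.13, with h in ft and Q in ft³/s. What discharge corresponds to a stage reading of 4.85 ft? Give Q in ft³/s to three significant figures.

126 ft³/s

Q = 5.77 × (4.85 − 0.60)^2.13 = 5.77 × 4.25^2.13 = 125.8 ft³/s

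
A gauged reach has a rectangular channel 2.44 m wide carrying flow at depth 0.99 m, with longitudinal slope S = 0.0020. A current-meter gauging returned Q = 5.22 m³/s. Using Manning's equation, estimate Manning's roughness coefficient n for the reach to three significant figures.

A = b·y = 2.44 × 0.99 = 2.416 m²
P = b + 2y = 2.44 + 2×0.99 = 4.420 m
R = A/P = 2.416/4.420 = 0.5465 m
n = (1/Q)·A·R^(2/3)·S^(1/2) = (1/5.22) × 2.416 × 0.6684 × 0.04472 = 0.01383

0.0138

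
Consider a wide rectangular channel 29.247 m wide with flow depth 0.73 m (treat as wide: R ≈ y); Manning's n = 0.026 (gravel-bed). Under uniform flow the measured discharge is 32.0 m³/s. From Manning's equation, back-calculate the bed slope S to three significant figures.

0.00231

A = b·y = 29.247 × 0.73 = 21.35 m²
Wide channel: R ≈ y = 0.73 m
S = (Q·n / (1·A·R^(2/3)))² = (32.0×0.026 / (1×21.35×0.8107))² = 0.002310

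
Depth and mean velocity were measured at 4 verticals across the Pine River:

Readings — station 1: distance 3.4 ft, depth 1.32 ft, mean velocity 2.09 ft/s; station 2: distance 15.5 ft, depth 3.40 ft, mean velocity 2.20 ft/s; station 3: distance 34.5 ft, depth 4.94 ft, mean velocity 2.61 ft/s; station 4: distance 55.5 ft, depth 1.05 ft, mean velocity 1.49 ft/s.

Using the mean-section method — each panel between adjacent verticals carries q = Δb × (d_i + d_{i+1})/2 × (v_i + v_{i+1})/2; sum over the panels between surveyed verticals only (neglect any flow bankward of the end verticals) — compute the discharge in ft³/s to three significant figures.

Panel 1-2: Δb = 12.1 ft, d̄ = (1.32+3.40)/2 = 2.36, v̄ = (2.09+2.20)/2 = 2.145 → q = 12.1×2.36×2.145 = 61.25 ft³/s
Panel 2-3: Δb = 19 ft, d̄ = (3.40+4.94)/2 = 4.17, v̄ = (2.20+2.61)/2 = 2.405 → q = 19×4.17×2.405 = 190.5 ft³/s
Panel 3-4: Δb = 21 ft, d̄ = (4.94+1.05)/2 = 2.995, v̄ = (2.61+1.49)/2 = 2.05 → q = 21×2.995×2.05 = 128.9 ft³/s
Q = Σ q = 380.7 ft³/s

381 ft³/s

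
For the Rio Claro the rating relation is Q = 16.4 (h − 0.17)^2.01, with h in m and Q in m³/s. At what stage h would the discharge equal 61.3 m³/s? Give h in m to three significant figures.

h − h₀ = (Q/C)^(1/b) = (61.3/16.4)^(1/2.01) = 1.927 m
h = 0.17 + 1.927 = 2.097 m

2.10 m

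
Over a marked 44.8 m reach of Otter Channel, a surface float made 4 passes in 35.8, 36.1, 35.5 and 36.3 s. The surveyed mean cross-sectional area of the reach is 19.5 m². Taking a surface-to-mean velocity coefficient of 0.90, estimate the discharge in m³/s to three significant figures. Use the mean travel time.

t̄ = (35.8 + 36.1 + 35.5 + 36.3) / 4 = 35.925 s
v_surface = L / t̄ = 44.8 / 35.925 = 1.247 m/s
v_mean = 0.90 × 1.247 = 1.122 m/s
Q = A × v_mean = 19.5 × 1.122 = 21.89 m³/s

21.9 m³/s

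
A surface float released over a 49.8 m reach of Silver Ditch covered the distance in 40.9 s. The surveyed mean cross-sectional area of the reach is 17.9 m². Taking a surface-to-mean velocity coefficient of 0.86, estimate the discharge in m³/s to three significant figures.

v_surface = L / t̄ = 49.8 / 40.9 = 1.218 m/s
v_mean = 0.86 × 1.218 = 1.047 m/s
Q = A × v_mean = 17.9 × 1.047 = 18.74 m³/s

18.7 m³/s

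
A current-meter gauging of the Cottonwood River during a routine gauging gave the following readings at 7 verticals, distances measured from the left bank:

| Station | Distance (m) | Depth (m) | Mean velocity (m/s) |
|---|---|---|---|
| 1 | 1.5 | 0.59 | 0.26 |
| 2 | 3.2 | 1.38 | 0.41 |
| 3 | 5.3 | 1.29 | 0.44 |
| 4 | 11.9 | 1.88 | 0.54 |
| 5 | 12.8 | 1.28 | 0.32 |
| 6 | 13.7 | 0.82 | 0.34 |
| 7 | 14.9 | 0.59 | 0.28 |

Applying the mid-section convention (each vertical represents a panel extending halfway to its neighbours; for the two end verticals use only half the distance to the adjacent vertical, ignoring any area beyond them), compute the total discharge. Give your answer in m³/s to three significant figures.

w_1 = (3.2 − 1.5)/2 = 0.85 m; q_1 = 0.26 × 0.59 × 0.85 = 0.1304 m³/s
w_2 = (5.3 − 1.5)/2 = 1.9 m; q_2 = 0.41 × 1.38 × 1.9 = 1.075 m³/s
w_3 = (11.9 − 3.2)/2 = 4.35 m; q_3 = 0.44 × 1.29 × 4.35 = 2.469 m³/s
w_4 = (12.8 − 5.3)/2 = 3.75 m; q_4 = 0.54 × 1.88 × 3.75 = 3.807 m³/s
w_5 = (13.7 − 11.9)/2 = 0.9 m; q_5 = 0.32 × 1.28 × 0.9 = 0.3686 m³/s
w_6 = (14.9 − 12.8)/2 = 1.05 m; q_6 = 0.34 × 0.82 × 1.05 = 0.2927 m³/s
w_7 = (14.9 − 13.7)/2 = 0.6 m; q_7 = 0.28 × 0.59 × 0.6 = 0.09912 m³/s
Q = Σ qᵢ = 8.242 m³/s

8.24 m³/s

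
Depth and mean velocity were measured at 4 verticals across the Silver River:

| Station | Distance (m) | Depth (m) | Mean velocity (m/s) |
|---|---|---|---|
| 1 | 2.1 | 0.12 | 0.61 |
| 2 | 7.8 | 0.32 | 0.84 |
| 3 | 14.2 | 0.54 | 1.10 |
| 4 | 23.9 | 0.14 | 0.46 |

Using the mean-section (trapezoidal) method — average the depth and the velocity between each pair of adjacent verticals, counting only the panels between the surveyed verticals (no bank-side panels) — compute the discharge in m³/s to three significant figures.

Panel 1-2: Δb = 5.7 m, d̄ = (0.12+0.32)/2 = 0.22, v̄ = (0.61+0.84)/2 = 0.725 → q = 5.7×0.22×0.725 = 0.9092 m³/s
Panel 2-3: Δb = 6.4 m, d̄ = (0.32+0.54)/2 = 0.43, v̄ = (0.84+1.10)/2 = 0.97 → q = 6.4×0.43×0.97 = 2.669 m³/s
Panel 3-4: Δb = 9.7 m, d̄ = (0.54+0.14)/2 = 0.34, v̄ = (1.10+0.46)/2 = 0.78 → q = 9.7×0.34×0.78 = 2.572 m³/s
Q = Σ q = 6.151 m³/s

6.15 m³/s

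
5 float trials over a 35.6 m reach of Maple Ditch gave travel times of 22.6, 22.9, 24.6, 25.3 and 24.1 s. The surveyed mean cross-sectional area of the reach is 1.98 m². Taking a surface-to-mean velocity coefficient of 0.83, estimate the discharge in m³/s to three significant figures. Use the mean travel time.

2.45 m³/s

t̄ = (22.6 + 22.9 + 24.6 + 25.3 + 24.1) / 5 = 23.9 s
v_surface = L / t̄ = 35.6 / 23.9 = 1.490 m/s
v_mean = 0.83 × 1.490 = 1.236 m/s
Q = A × v_mean = 1.98 × 1.236 = 2.448 m³/s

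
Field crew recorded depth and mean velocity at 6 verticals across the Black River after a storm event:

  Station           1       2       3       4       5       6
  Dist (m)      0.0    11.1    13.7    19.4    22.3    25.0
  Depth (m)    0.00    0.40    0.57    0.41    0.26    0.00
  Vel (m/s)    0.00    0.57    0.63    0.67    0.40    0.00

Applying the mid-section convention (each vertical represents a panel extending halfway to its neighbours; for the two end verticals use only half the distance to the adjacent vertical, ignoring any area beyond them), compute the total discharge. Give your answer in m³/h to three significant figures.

w_2 = (13.7 − 0.0)/2 = 6.85 m; q_2 = 0.57 × 0.40 × 6.85 = 1.562 m³/s
w_3 = (19.4 − 11.1)/2 = 4.15 m; q_3 = 0.63 × 0.57 × 4.15 = 1.490 m³/s
w_4 = (22.3 − 13.7)/2 = 4.3 m; q_4 = 0.67 × 0.41 × 4.3 = 1.181 m³/s
w_5 = (25.0 − 19.4)/2 = 2.8 m; q_5 = 0.40 × 0.26 × 2.8 = 0.2912 m³/s
Stations 1, 6 contribute zero (depth or velocity is 0).
Q = Σ qᵢ = 4.524 m³/s
= 4.524 × 3600 = 16290 m³/h

16300 m³/h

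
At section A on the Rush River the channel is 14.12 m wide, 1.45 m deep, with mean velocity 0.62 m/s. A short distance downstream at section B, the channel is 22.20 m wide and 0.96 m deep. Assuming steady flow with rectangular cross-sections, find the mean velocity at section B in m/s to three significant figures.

Q = A₁V₁ = (14.12×1.45) × 0.62 = 12.69 m³/s
A₂ = 22.20 × 0.96 = 21.31 m²
V₂ = Q/A₂ = 12.69/21.31 = 0.5956 m/s

0.596 m/s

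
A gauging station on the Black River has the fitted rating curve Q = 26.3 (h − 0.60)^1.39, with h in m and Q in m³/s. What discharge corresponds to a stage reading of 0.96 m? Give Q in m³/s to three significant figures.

6.36 m³/s

Q = 26.3 × (0.96 − 0.60)^1.39 = 26.3 × 0.36^1.39 = 6.356 m³/s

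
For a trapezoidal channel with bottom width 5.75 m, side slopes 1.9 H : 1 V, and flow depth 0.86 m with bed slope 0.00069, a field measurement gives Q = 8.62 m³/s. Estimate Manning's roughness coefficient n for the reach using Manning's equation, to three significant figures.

A = (b + z·y)·y = (5.75 + 1.9×0.86)×0.86 = 6.350 m²
P = b + 2y√(1+z²) = 5.75 + 2×0.86×√(1+1.9²) = 9.443 m
R = A/P = 6.350/9.443 = 0.6725 m
n = (1/Q)·A·R^(2/3)·S^(1/2) = (1/8.62) × 6.350 × 0.7676 × 0.02627 = 0.01485

0.0149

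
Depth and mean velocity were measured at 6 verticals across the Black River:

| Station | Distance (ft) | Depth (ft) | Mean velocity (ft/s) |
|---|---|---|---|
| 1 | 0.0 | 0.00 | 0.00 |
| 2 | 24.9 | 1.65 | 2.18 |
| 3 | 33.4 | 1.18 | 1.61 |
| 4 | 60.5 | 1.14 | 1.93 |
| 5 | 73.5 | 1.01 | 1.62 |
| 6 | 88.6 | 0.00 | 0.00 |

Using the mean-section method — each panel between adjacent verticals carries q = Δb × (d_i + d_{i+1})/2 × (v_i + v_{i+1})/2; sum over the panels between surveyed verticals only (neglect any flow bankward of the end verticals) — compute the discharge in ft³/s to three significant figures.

132 ft³/s

Panel 1-2: Δb = 24.9 ft, d̄ = (0.00+1.65)/2 = 0.825, v̄ = (0.00+2.18)/2 = 1.09 → q = 24.9×0.825×1.09 = 22.39 ft³/s
Panel 2-3: Δb = 8.5 ft, d̄ = (1.65+1.18)/2 = 1.415, v̄ = (2.18+1.61)/2 = 1.895 → q = 8.5×1.415×1.895 = 22.79 ft³/s
Panel 3-4: Δb = 27.1 ft, d̄ = (1.18+1.14)/2 = 1.16, v̄ = (1.61+1.93)/2 = 1.77 → q = 27.1×1.16×1.77 = 55.64 ft³/s
Panel 4-5: Δb = 13 ft, d̄ = (1.14+1.01)/2 = 1.075, v̄ = (1.93+1.62)/2 = 1.775 → q = 13×1.075×1.775 = 24.81 ft³/s
Panel 5-6: Δb = 15.1 ft, d̄ = (1.01+0.00)/2 = 0.505, v̄ = (1.62+0.00)/2 = 0.81 → q = 15.1×0.505×0.81 = 6.177 ft³/s
Q = Σ q = 131.8 ft³/s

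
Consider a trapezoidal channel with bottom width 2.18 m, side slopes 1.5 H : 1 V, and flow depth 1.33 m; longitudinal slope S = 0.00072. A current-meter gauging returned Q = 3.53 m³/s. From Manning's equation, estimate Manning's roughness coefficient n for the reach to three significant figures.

0.0363

A = (b + z·y)·y = (2.18 + 1.5×1.33)×1.33 = 5.553 m²
P = b + 2y√(1+z²) = 2.18 + 2×1.33×√(1+1.5²) = 6.975 m
R = A/P = 5.553/6.975 = 0.7960 m
n = (1/Q)·A·R^(2/3)·S^(1/2) = (1/3.53) × 5.553 × 0.8589 × 0.02683 = 0.03625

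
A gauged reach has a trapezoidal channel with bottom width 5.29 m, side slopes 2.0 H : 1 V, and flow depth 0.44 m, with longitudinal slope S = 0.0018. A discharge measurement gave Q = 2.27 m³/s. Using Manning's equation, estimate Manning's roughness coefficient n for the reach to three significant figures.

0.0263

A = (b + z·y)·y = (5.29 + 2.0×0.44)×0.44 = 2.715 m²
P = b + 2y√(1+z²) = 5.29 + 2×0.44×√(1+2.0²) = 7.258 m
R = A/P = 2.715/7.258 = 0.3741 m
n = (1/Q)·A·R^(2/3)·S^(1/2) = (1/2.27) × 2.715 × 0.5191 × 0.04243 = 0.02634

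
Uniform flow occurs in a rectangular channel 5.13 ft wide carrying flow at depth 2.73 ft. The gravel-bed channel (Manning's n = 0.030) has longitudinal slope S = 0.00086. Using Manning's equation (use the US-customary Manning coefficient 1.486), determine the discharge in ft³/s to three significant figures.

A = b·y = 5.13 × 2.73 = 14.00 ft²
P = b + 2y = 5.13 + 2×2.73 = 10.59 ft
R = A/P = 14.00/10.59 = 1.322 ft
Q = (1.486/n)·A·R^(2/3)·S^(1/2) = (1.486/0.030) × 14.00 × 1.322^(2/3) × 0.00086^(1/2) = 24.51 ft³/s

24.5 ft³/s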